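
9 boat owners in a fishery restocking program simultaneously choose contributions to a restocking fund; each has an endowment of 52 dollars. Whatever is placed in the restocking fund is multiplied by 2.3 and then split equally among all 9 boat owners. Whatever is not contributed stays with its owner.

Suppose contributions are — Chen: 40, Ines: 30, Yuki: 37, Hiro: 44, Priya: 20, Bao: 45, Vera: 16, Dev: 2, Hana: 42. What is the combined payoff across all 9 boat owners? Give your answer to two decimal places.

Total contributed: 40 + 30 + 37 + 44 + 20 + 45 + 16 + 2 + 42 = 276; total kept: 9 × 52 − 276 = 192.
The restocking fund pays out 2.3 × 276 = 634.80 in aggregate.
Group total = 192 + 634.80 = 826.80.

826.80 dollars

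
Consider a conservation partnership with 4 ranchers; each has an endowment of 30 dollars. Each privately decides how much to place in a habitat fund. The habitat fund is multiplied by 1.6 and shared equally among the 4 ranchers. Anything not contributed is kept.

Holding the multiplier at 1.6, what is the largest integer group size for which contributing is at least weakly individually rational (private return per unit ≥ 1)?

Private return per unit is 1.6/(group size), which is ≥ 1 whenever the group size is ≤ 1.6.
The largest such integer is 1.

1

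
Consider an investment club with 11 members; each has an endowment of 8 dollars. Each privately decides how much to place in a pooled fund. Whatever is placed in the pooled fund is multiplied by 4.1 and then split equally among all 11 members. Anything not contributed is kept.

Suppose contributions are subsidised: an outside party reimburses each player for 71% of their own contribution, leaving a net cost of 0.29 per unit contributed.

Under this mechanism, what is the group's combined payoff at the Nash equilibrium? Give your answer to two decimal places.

With the mechanism, a contributed unit returns (4.1/11) / 0.29 = 1.2853 per unit of net cost to the contributor — now above 1 — so contributing fully is weakly dominant for every player.
At the Nash equilibrium everyone contributes 8. Group total payoff = 11 × (8 × 0.71 + 4.1 × 8) = 423.28.

423.28 dollars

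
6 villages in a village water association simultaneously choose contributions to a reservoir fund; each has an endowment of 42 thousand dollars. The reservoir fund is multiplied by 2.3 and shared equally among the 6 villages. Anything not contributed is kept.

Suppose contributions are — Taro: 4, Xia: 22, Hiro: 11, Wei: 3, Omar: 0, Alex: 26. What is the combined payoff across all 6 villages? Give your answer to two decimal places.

Total contributed: 4 + 22 + 11 + 3 + 0 + 26 = 66; total kept: 6 × 42 − 66 = 186.
The reservoir fund pays out 2.3 × 66 = 151.80 in aggregate.
Group total = 186 + 151.80 = 337.80.

337.80 thousand dollars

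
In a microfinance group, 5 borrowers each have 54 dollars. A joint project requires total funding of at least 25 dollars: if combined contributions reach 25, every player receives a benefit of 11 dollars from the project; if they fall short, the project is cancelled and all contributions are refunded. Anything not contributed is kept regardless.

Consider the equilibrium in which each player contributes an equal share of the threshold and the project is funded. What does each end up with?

Equal share of the threshold: 25/5 = 5.
At this profile no one gains by cutting their contribution: any cut drops the total below 25, the project is cancelled, contributions are refunded, and the deviator ends with 54, which is less than 54 − 5 + 11 = 60. Contributing more than 5 just wastes the excess. So contributing exactly 5 is a best response.
Each player's payoff: 54 − 5 + 11 = 60.

60 dollars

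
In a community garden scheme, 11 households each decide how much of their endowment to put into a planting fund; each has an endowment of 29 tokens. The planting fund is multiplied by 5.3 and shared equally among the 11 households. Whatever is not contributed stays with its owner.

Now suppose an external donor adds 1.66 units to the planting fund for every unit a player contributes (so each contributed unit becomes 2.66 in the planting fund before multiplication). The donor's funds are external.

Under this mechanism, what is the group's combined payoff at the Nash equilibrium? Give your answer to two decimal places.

The effective private return per unit is now 5.3 × 2.66 / 11 = 1.2816 > 1, so every player's dominant strategy flips to full contribution.
So the Nash equilibrium is full contribution by all 11; the group earns 5.3 × 2.66 × 319 = 4497.26.

4497.26 tokens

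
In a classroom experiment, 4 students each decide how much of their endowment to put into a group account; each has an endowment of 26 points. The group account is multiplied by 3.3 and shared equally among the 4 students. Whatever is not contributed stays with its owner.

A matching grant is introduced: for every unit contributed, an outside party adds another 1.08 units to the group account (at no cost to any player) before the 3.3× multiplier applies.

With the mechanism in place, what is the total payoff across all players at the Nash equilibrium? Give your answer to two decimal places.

713.86 points

The effective private return per unit is now 3.3 × 2.08 / 4 = 1.7160 > 1, so every player's dominant strategy flips to full contribution.
So the Nash equilibrium is full contribution by all 4; the group earns 3.3 × 2.08 × 104 = 713.86.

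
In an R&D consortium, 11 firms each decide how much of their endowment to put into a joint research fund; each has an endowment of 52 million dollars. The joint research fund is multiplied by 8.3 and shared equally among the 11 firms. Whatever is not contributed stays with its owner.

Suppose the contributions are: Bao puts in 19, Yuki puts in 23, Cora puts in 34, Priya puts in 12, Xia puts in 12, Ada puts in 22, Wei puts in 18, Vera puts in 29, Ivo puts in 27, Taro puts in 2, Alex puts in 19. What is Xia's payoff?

203.74 million dollars

Total contributed: 19 + 23 + 34 + 12 + 12 + 22 + 18 + 29 + 27 + 2 + 19 = 217.
Each receives 8.3 × 217 / 11 = 163.74 from the joint research fund.
Xia keeps 52 − 12 = 40, so Xia's payoff is 40 + 163.74 = 203.74.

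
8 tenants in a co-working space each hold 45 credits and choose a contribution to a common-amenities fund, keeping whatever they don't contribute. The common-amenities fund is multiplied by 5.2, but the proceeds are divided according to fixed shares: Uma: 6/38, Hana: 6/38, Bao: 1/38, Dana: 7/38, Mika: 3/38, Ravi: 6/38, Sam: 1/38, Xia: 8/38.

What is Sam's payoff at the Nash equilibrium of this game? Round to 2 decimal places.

51.16 credits

Each unit j contributes comes back to j as 5.2 × (j's share), so j prefers to contribute only if that share exceeds 1/5.2 = 0.1923; otherwise keeping the unit dominates.
The only share above 0.1923 is Xia's 8/38, contributing 45; the remaining 7 contribute 0. Total contributed: 45.
Sam keeps 45 and receives 5.2 × 45 × 1/38 = 6.16 from the common-amenities fund, for a payoff of 51.16.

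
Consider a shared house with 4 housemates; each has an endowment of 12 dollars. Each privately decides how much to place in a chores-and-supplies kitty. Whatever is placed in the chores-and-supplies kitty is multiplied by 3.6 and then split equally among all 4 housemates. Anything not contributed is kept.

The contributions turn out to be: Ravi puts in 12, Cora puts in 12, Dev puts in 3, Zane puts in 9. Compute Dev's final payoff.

41.40 dollars

Total contributed: 12 + 12 + 3 + 9 = 36.
Each receives 3.6 × 36 / 4 = 32.40 from the chores-and-supplies kitty.
Dev keeps 12 − 3 = 9, so Dev's payoff is 9 + 32.40 = 41.40.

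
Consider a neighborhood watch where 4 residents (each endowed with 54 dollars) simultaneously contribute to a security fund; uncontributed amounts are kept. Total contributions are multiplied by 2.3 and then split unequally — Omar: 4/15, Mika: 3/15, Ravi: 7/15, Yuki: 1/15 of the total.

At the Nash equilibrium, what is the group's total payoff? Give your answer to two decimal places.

Player j's private return per contributed unit is 2.3 × (j's share). Contributing is weakly dominant for j when that share is at least 1/2.3 = 0.4348, and contributing 0 is dominant otherwise.
Ravi alone (share 7/15) is above the threshold, contributing 54; the remaining 3 contribute 0. Total contributed: 54.
The security fund pays out 2.3 × 54 = 124.20 in total (split across the unequal shares, but the aggregate is all that matters for the group sum).
The 3 free-riders keep 54 each, adding 162. Group total = 162 + 124.20 = 286.20.

286.20 dollars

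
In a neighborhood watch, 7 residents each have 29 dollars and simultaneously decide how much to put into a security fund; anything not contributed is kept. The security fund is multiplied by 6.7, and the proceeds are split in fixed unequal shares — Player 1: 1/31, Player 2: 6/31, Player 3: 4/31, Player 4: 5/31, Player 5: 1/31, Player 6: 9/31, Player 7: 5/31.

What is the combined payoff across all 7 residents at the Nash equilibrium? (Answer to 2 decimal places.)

864.20 dollars

Player j's private return per contributed unit is 6.7 × (j's share). Contributing is weakly dominant for j when that share is at least 1/6.7 = 0.1493, and contributing 0 is dominant otherwise.
Player 2, Player 4, Player 6 and Player 7 clear that bar, contributing 29 each; the remaining 3 contribute 0. Total contributed: 116.
The security fund pays out 6.7 × 116 = 777.20 in total (split across the unequal shares, but the aggregate is all that matters for the group sum).
The 3 free-riders keep 29 each, adding 87. Group total = 87 + 777.20 = 864.20.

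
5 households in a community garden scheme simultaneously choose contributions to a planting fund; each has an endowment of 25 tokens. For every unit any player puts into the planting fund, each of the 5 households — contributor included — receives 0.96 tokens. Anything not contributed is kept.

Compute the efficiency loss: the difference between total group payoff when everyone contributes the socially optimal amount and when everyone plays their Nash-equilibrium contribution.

475.00 tokens

The private return per contributed unit is 0.96 < 1, so contributing 0 is dominant for every player. At the Nash equilibrium everyone keeps their 25, and the group total is 5 × 25 = 125.
Each contributed unit returns 4.800 to the group as a whole (0.96 to each of 5 players), which exceeds 1, so the social optimum is full contribution: group total = 4.800 × 125 = 600.00.
Efficiency loss = 600.00 − 125 = 475.00.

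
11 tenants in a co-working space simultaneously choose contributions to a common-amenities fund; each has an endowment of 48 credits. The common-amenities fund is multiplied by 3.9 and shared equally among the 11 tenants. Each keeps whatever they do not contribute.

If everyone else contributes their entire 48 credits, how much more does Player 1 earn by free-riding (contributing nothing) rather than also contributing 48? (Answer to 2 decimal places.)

30.98 credits

Switching from a contribution of 48 to 0 lets Player 1 keep an extra 48 credits, but lowers the common-amenities fund by 48, which costs Player 1 their own share of that drop: 3.9/11 × 48 = 17.02.
Net gain = 48 − 17.02 = 30.98. The private return per contributed unit (0.3545) is below 1, so free-riding is indeed the best response regardless of what the others do.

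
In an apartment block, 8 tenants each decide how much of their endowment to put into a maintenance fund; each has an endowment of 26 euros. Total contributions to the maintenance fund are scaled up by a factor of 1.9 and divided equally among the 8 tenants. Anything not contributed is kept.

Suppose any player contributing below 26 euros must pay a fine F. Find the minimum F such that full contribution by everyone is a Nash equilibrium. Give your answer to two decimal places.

Given the others contribute fully, the best deviation is to contribute 0 (any partial contribution still incurs the fine and gives up units whose private return 0.2375 is below 1).
Deviating from 26 to 0 saves 26 euros but forfeits the deviator's share of the drop in the maintenance fund: 1.9/8 × 26 = 6.17.
So the deviation gain is 26 − 6.17 = 19.83, and the fine must be at least 19.83 euros to wipe it out.

19.83 euros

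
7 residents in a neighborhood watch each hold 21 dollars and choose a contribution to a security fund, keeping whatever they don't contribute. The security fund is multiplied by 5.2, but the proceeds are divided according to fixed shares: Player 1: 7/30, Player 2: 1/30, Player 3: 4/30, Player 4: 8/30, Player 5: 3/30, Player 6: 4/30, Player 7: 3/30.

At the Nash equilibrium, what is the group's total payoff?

323.40 dollars

Each unit j contributes comes back to j as 5.2 × (j's share), so j prefers to contribute only if that share exceeds 1/5.2 = 0.1923; otherwise keeping the unit dominates.
The shares above 0.1923 belong to Player 1 and Player 4, contributing 21 each; the remaining 5 contribute 0. Total contributed: 42.
The security fund pays out 5.2 × 42 = 218.40 in total (split across the unequal shares, but the aggregate is all that matters for the group sum).
The 5 free-riders keep 21 each, adding 105. Group total = 105 + 218.40 = 323.40.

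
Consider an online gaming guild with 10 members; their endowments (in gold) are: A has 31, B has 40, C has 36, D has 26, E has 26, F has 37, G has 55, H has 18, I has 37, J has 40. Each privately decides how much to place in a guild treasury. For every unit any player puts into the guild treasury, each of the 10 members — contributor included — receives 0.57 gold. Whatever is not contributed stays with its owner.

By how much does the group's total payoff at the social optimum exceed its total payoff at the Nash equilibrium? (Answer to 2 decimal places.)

1626.20 gold

The private return per contributed unit is 0.57 < 1 for everyone, so the Nash equilibrium is zero contribution and the group total is Σ E_j = 31 + 40 + 36 + 26 + 26 + 37 + 55 + 18 + 37 + 40 = 346.
Each contributed unit returns 5.700 to the group, so the social optimum is full contribution by everyone: group total = 5.700 × 346 = 1972.20.
Efficiency loss = (5.700 − 1) × 346 = 1626.20.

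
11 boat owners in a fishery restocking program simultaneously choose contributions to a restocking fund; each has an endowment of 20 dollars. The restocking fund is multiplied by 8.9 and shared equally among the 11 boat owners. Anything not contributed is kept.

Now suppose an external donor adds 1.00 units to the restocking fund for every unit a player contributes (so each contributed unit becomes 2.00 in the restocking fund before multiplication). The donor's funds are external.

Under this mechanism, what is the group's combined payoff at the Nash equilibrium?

With the mechanism, a contributed unit returns 8.9 × 2.00 / 11 = 1.6182 per unit of net cost to the contributor — now above 1 — so contributing fully is weakly dominant for every player.
At the Nash equilibrium everyone contributes 20. Group total payoff = 8.9 × 2.00 × 220 = 3916.00.

3916.00 dollars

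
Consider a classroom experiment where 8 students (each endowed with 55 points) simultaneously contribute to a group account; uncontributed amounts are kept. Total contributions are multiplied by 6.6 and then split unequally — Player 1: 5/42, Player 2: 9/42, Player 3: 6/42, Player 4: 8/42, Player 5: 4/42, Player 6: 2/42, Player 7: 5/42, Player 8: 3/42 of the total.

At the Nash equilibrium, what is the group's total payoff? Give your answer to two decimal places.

Each unit j contributes comes back to j as 6.6 × (j's share), so j prefers to contribute only if that share exceeds 1/6.6 = 0.1515; otherwise keeping the unit dominates.
Player 2 and Player 4 are above the threshold, contributing 55 each; the remaining 6 contribute 0. Total contributed: 110.
The group account pays out 6.6 × 110 = 726.00 in total (split across the unequal shares, but the aggregate is all that matters for the group sum).
The 6 free-riders keep 55 each, adding 330. Group total = 330 + 726.00 = 1056.00.

1056.00 points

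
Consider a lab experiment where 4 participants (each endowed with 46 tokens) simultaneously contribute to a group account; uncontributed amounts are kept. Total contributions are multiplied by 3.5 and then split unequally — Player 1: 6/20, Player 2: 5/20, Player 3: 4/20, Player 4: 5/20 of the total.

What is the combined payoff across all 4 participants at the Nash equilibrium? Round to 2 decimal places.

A player with share s gets back 3.5·s per unit contributed, so full contribution is dominant for anyone with s > 1/3.5 = 0.2857 and zero contribution is dominant for anyone below.
Only Player 1 (6/20) clears that bar, contributing 46; the remaining 3 contribute 0. Total contributed: 46.
The group account pays out 3.5 × 46 = 161.00 in total (split across the unequal shares, but the aggregate is all that matters for the group sum).
The 3 free-riders keep 46 each, adding 138. Group total = 138 + 161.00 = 299.00.

299.00 tokens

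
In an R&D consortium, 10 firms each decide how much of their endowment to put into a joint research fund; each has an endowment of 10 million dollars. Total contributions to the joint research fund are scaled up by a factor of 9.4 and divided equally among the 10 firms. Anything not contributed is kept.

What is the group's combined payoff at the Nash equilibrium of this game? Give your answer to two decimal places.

Each contributed unit returns 9.4/10 = 0.9400 to its contributor — below 1 — so contributing 0 is dominant for every player. At the Nash equilibrium everyone keeps their 10, and the group total is 10 × 10 = 100.

100.00 million dollars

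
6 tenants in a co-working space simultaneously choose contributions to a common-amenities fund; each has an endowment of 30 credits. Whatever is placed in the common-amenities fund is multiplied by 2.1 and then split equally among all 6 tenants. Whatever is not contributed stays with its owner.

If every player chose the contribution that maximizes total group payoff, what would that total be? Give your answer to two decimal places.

378.00 credits

Each contributed unit returns 2.100 to the group as a whole (0.3500 to each of 6 players), which exceeds 1, so the social optimum is full contribution: group total = 2.100 × 180 = 378.00.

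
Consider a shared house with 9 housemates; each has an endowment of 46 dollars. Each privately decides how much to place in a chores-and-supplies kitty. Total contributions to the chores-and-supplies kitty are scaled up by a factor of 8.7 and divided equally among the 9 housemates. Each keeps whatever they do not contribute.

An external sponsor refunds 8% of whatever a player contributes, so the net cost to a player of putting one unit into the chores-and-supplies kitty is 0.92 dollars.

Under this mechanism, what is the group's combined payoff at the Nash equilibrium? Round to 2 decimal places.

3634.92 dollars

With the mechanism, a contributed unit returns (8.7/9) / 0.92 = 1.0507 per unit of net cost to the contributor — now above 1 — so contributing fully is weakly dominant for every player.
So the Nash equilibrium is full contribution by all 9; the group earns 9 × (46 × 0.08 + 8.7 × 46) = 3634.92.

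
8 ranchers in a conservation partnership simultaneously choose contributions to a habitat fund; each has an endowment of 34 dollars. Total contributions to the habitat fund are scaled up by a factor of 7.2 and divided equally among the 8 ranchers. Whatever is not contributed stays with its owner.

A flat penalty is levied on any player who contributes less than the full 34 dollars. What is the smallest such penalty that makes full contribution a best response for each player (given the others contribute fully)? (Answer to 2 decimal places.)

Given the others contribute fully, the best deviation is to contribute 0 (any partial contribution still incurs the fine and gives up units whose private return 0.9000 is below 1).
Deviating from 34 to 0 saves 34 dollars but forfeits the deviator's share of the drop in the habitat fund: 7.2/8 × 34 = 30.60.
So the deviation gain is 34 − 30.60 = 3.40, and the fine must be at least 3.40 dollars to wipe it out.

3.40 dollars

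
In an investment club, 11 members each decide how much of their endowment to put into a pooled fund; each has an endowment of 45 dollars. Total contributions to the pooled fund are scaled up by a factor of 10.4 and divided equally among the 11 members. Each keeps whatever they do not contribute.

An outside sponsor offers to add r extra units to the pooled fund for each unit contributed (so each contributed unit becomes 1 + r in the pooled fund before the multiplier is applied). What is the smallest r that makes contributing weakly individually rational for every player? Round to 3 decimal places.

0.058

With matching at rate r, one contributed unit becomes (1 + r) in the pooled fund and returns 10.4 × (1 + r) / 11 to the contributor.
Setting this equal to 1: 1 + r = 11/10.4 = 1.0577.
So the minimum matching rate is r = 1.0577 − 1 = 0.058.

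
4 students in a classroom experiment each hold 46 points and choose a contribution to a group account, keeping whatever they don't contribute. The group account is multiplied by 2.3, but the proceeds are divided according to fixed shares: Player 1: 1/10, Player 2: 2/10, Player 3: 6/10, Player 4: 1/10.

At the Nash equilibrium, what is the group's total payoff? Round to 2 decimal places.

243.80 points

For player j, contributing a unit is worthwhile iff 2.3 × (j's share) ≥ 1, i.e. iff j's share is at least 0.4348.
Only Player 3 (6/10) clears that bar, contributing 46; the remaining 3 contribute 0. Total contributed: 46.
The group account pays out 2.3 × 46 = 105.80 in total (split across the unequal shares, but the aggregate is all that matters for the group sum).
The 3 free-riders keep 46 each, adding 138. Group total = 138 + 105.80 = 243.80.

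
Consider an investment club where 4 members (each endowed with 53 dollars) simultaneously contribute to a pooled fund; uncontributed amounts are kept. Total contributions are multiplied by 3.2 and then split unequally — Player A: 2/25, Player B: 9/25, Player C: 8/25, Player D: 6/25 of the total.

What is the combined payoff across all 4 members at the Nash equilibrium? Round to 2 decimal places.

445.20 dollars

A player with share s gets back 3.2·s per unit contributed, so full contribution is dominant for anyone with s > 1/3.2 = 0.3125 and zero contribution is dominant for anyone below.
The shares above 0.3125 belong to Player B and Player C, contributing 53 each; the remaining 2 contribute 0. Total contributed: 106.
The pooled fund pays out 3.2 × 106 = 339.20 in total (split across the unequal shares, but the aggregate is all that matters for the group sum).
The 2 free-riders keep 53 each, adding 106. Group total = 106 + 339.20 = 445.20.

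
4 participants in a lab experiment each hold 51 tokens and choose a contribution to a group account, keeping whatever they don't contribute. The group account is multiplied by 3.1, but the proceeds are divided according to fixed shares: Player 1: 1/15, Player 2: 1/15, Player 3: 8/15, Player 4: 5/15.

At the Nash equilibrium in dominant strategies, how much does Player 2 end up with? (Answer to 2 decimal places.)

72.08 tokens

Each unit j contributes comes back to j as 3.1 × (j's share), so j prefers to contribute only if that share exceeds 1/3.1 = 0.3226; otherwise keeping the unit dominates.
Player 3 and Player 4 clear that bar, contributing 51 each; the remaining 2 contribute 0. Total contributed: 102.
Player 2 keeps 51 and receives 3.1 × 102 × 1/15 = 21.08 from the group account, for a payoff of 72.08.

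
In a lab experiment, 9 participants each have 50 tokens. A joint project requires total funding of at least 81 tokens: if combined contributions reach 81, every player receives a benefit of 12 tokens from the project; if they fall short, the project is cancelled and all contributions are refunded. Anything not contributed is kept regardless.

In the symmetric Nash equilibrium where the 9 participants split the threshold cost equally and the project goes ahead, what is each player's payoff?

Equal share of the threshold: 81/9 = 9.
At this profile no one gains by cutting their contribution: any cut drops the total below 81, the project is cancelled, contributions are refunded, and the deviator ends with 50, which is less than 50 − 9 + 12 = 53. Contributing more than 9 just wastes the excess. So contributing exactly 9 is a best response.
Each player's payoff: 50 − 9 + 12 = 53.

53 tokens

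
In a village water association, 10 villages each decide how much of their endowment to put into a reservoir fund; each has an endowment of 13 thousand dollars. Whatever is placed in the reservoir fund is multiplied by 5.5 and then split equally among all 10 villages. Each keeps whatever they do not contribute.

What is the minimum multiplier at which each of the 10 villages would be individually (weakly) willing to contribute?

A contributed unit returns (multiplier)/10 to its contributor.
This reaches 1 exactly when the multiplier is 10.

10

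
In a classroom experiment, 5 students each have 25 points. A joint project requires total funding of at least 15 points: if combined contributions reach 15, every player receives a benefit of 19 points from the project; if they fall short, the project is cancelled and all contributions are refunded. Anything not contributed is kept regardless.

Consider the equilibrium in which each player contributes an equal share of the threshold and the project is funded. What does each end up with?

41 points

Equal share of the threshold: 15/5 = 3.
At this profile no one gains by cutting their contribution: any cut drops the total below 15, the project is cancelled, contributions are refunded, and the deviator ends with 25, which is less than 25 − 3 + 19 = 41. Contributing more than 3 just wastes the excess. So contributing exactly 3 is a best response.
Each player's payoff: 25 − 3 + 19 = 41.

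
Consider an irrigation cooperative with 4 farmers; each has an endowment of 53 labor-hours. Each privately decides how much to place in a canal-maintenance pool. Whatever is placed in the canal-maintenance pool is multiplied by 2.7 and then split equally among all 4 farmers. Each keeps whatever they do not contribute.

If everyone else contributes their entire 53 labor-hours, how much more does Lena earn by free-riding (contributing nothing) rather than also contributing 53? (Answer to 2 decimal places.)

17.23 labor-hours

Switching from a contribution of 53 to 0 lets Lena keep an extra 53 labor-hours, but lowers the canal-maintenance pool by 53, which costs Lena their own share of that drop: 2.7/4 × 53 = 35.77.
Net gain = 53 − 35.77 = 17.23. The private return per contributed unit (0.6750) is below 1, so free-riding is indeed the best response regardless of what the others do.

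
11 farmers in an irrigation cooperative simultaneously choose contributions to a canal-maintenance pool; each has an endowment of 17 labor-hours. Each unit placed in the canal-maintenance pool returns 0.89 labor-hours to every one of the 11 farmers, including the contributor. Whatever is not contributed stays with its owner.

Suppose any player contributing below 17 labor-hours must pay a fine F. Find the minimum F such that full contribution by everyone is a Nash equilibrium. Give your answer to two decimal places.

1.87 labor-hours

Given the others contribute fully, the best deviation is to contribute 0 (any partial contribution still incurs the fine and gives up units whose private return 0.89 is below 1).
Deviating from 17 to 0 saves 17 labor-hours but forfeits the deviator's share of the drop in the canal-maintenance pool: 0.89 × 17 = 15.13.
So the deviation gain is 17 − 15.13 = 1.87, and the fine must be at least 1.87 labor-hours to wipe it out.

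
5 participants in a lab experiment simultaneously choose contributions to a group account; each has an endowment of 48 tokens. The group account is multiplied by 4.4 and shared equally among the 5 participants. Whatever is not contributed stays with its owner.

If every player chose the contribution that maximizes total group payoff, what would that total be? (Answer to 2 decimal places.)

1056.00 tokens

Each contributed unit returns 4.400 to the group as a whole (0.8800 to each of 5 players), which exceeds 1, so the social optimum is full contribution: group total = 4.400 × 240 = 1056.00.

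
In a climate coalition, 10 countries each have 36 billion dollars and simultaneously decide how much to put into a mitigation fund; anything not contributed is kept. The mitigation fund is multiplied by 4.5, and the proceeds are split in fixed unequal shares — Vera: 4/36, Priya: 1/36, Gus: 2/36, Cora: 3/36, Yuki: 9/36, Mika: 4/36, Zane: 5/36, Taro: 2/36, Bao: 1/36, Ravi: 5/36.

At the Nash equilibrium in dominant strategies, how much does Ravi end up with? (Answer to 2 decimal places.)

58.50 billion dollars

A player with share s gets back 4.5·s per unit contributed, so full contribution is dominant for anyone with s > 1/4.5 = 0.2222 and zero contribution is dominant for anyone below.
The only share above 0.2222 is Yuki's 9/36, contributing 36; the remaining 9 contribute 0. Total contributed: 36.
Ravi keeps 36 and receives 4.5 × 36 × 5/36 = 22.50 from the mitigation fund, for a payoff of 58.50.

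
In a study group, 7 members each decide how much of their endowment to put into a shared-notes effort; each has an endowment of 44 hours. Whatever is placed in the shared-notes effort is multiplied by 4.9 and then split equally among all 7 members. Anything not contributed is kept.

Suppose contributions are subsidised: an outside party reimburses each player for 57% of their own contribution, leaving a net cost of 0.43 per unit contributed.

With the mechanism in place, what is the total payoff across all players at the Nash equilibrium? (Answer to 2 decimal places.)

Under the mechanism each unit contributed yields (4.9/7) / 0.43 = 1.6279 back to its contributor per unit of net cost, which exceeds 1, making full contribution the dominant choice for everyone.
So the Nash equilibrium is full contribution by all 7; the group earns 7 × (44 × 0.57 + 4.9 × 44) = 1684.76.

1684.76 hours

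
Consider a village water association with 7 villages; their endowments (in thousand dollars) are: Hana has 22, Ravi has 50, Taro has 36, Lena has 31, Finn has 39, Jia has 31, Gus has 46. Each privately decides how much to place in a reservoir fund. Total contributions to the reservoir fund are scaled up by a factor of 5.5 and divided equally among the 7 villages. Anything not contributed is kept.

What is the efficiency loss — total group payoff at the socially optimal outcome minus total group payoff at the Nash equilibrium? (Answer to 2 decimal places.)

1147.50 thousand dollars

The private return per contributed unit is 5.5/7 = 0.7857 < 1 for every player regardless of endowment, so the Nash equilibrium is zero contribution and the group total is Σ E_j = 22 + 50 + 36 + 31 + 39 + 31 + 46 = 255.
Each contributed unit returns 5.500 to the group, so the social optimum is full contribution by everyone: group total = 5.500 × 255 = 1402.50.
Efficiency loss = (5.500 − 1) × 255 = 1147.50.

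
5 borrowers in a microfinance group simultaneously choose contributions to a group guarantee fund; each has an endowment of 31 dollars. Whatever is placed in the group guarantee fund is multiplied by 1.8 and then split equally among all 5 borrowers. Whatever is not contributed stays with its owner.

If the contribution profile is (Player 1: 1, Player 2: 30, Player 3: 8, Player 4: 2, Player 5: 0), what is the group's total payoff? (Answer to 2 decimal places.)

Total contributed: 1 + 30 + 8 + 2 + 0 = 41; total kept: 5 × 31 − 41 = 114.
The group guarantee fund pays out 1.8 × 41 = 73.80 in aggregate.
Group total = 114 + 73.80 = 187.80.

187.80 dollars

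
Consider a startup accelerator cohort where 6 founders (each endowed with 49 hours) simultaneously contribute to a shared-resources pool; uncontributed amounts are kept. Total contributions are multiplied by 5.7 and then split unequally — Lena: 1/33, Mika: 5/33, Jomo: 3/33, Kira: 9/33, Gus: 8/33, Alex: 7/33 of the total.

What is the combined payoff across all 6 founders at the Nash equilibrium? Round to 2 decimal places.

984.90 hours

Each unit j contributes comes back to j as 5.7 × (j's share), so j prefers to contribute only if that share exceeds 1/5.7 = 0.1754; otherwise keeping the unit dominates.
Kira, Gus and Alex are above the threshold, contributing 49 each; the remaining 3 contribute 0. Total contributed: 147.
The shared-resources pool pays out 5.7 × 147 = 837.90 in total (split across the unequal shares, but the aggregate is all that matters for the group sum).
The 3 free-riders keep 49 each, adding 147. Group total = 147 + 837.90 = 984.90.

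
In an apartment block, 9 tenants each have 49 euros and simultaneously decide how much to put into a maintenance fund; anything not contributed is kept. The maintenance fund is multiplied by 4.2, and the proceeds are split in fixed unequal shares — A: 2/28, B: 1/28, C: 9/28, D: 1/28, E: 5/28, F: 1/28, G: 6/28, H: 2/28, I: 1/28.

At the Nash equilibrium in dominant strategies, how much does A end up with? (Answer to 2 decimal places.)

63.70 euros

For player j, contributing a unit is worthwhile iff 4.2 × (j's share) ≥ 1, i.e. iff j's share is at least 0.2381.
C alone (share 9/28) is above the threshold, contributing 49; the remaining 8 contribute 0. Total contributed: 49.
A keeps 49 and receives 4.2 × 49 × 2/28 = 14.70 from the maintenance fund, for a payoff of 63.70.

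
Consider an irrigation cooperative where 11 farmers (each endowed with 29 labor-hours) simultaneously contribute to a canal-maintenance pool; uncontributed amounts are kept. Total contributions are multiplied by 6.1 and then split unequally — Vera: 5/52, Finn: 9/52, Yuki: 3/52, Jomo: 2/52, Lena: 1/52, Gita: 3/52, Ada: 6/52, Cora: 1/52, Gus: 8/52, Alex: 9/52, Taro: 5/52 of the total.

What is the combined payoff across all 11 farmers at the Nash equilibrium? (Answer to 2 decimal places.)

Each unit j contributes comes back to j as 6.1 × (j's share), so j prefers to contribute only if that share exceeds 1/6.1 = 0.1639; otherwise keeping the unit dominates.
The shares above 0.1639 belong to Finn and Alex, contributing 29 each; the remaining 9 contribute 0. Total contributed: 58.
The canal-maintenance pool pays out 6.1 × 58 = 353.80 in total (split across the unequal shares, but the aggregate is all that matters for the group sum).
The 9 free-riders keep 29 each, adding 261. Group total = 261 + 353.80 = 614.80.

614.80 labor-hours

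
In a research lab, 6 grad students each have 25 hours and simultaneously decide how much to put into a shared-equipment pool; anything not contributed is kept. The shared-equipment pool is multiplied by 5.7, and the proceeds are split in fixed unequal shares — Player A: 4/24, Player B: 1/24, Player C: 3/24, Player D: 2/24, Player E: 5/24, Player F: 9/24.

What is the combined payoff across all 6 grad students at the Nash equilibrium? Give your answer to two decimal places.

For player j, contributing a unit is worthwhile iff 5.7 × (j's share) ≥ 1, i.e. iff j's share is at least 0.1754.
Player E and Player F clear that bar, contributing 25 each; the remaining 4 contribute 0. Total contributed: 50.
The shared-equipment pool pays out 5.7 × 50 = 285.00 in total (split across the unequal shares, but the aggregate is all that matters for the group sum).
The 4 free-riders keep 25 each, adding 100. Group total = 100 + 285.00 = 385.00.

385.00 hours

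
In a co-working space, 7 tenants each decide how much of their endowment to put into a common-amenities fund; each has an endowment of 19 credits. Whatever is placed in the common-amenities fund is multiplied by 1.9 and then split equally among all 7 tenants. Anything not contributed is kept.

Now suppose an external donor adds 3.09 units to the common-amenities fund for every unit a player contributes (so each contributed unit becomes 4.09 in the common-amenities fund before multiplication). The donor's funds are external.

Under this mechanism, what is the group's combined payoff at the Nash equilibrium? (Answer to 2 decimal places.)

1033.54 credits

Under the mechanism each unit contributed yields 1.9 × 4.09 / 7 = 1.1101 back to its contributor per unit of net cost, which exceeds 1, making full contribution the dominant choice for everyone.
At the Nash equilibrium everyone contributes 19. Group total payoff = 1.9 × 4.09 × 133 = 1033.54.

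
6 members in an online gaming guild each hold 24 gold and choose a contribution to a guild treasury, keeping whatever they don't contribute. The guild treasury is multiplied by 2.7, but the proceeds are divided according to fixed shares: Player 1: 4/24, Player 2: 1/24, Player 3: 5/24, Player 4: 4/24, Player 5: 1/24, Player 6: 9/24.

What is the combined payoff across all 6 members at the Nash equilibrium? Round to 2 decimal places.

184.80 gold

Player j's private return per contributed unit is 2.7 × (j's share). Contributing is weakly dominant for j when that share is at least 1/2.7 = 0.3704, and contributing 0 is dominant otherwise.
Player 6 alone (share 9/24) is above the threshold, contributing 24; the remaining 5 contribute 0. Total contributed: 24.
The guild treasury pays out 2.7 × 24 = 64.80 in total (split across the unequal shares, but the aggregate is all that matters for the group sum).
The 5 free-riders keep 24 each, adding 120. Group total = 120 + 64.80 = 184.80.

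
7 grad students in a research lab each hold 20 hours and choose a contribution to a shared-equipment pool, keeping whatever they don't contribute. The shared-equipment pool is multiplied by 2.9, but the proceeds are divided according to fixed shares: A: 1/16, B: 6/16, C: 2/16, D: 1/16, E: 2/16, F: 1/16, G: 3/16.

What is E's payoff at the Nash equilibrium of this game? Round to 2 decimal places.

27.25 hours

For player j, contributing a unit is worthwhile iff 2.9 × (j's share) ≥ 1, i.e. iff j's share is at least 0.3448.
B alone (share 6/16) is above the threshold, contributing 20; the remaining 6 contribute 0. Total contributed: 20.
E keeps 20 and receives 2.9 × 20 × 2/16 = 7.25 from the shared-equipment pool, for a payoff of 27.25.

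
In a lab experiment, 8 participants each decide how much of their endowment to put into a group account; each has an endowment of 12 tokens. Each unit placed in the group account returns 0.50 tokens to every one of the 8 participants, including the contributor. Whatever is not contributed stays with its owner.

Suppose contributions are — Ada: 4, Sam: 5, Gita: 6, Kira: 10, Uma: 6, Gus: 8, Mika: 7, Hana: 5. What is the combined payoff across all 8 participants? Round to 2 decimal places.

Total contributed: 4 + 5 + 6 + 10 + 6 + 8 + 7 + 5 = 51; total kept: 8 × 12 − 51 = 45.
The group account pays out 0.50 × 8 × 51 = 204.00 in aggregate.
Group total = 45 + 204.00 = 249.00.

249.00 tokens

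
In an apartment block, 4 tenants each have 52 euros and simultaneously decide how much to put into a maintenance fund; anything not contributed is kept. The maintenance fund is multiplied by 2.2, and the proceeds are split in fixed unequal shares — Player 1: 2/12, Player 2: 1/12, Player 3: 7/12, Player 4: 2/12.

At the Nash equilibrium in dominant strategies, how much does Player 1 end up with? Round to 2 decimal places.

For player j, contributing a unit is worthwhile iff 2.2 × (j's share) ≥ 1, i.e. iff j's share is at least 0.4545.
Only Player 3 (7/12) clears that bar, contributing 52; the remaining 3 contribute 0. Total contributed: 52.
Player 1 keeps 52 and receives 2.2 × 52 × 2/12 = 19.07 from the maintenance fund, for a payoff of 71.07.

71.07 euros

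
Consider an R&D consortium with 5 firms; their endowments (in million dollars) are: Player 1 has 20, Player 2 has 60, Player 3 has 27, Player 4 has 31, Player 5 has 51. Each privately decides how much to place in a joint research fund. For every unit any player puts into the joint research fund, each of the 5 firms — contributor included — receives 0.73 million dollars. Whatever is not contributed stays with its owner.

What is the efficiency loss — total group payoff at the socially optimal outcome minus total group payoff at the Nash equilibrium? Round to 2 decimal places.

The private return per contributed unit is 0.73 < 1 for everyone, so the Nash equilibrium is zero contribution and the group total is Σ E_j = 20 + 60 + 27 + 31 + 51 = 189.
Each contributed unit returns 3.650 to the group, so the social optimum is full contribution by everyone: group total = 3.650 × 189 = 689.85.
Efficiency loss = (3.650 − 1) × 189 = 500.85.

500.85 million dollars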